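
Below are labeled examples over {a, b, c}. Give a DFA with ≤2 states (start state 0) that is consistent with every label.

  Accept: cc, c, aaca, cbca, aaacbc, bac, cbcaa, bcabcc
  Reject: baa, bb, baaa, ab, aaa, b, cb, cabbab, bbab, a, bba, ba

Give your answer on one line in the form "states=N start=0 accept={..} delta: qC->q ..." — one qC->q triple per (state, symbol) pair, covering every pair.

Fold the examples into a partial DFA from state 0: repeatedly fix the first undefined (state, symbol) met by the shortest-then-alphabetical prefix, trying targets in increasing order and rejecting any under which an Accept and a Reject string meet in one state with the same remainder; add a state when all current targets are rejected. Accepting states are where Accept strings end.
a: 0a undefined. 0a->0: ok.
b: 0b undefined. 0b->0: ok.
c: 0c undefined. 0c->0: no, cc/baa meet in 0. Open state 1: 0c->1.
ca: 1a undefined. 1a->0: no, aaca/baa meet in 0. 1a->1: ok.
cb: 1b undefined. 1b->0: ok.
cc: 1c undefined. 1c->0: no, cc/baa meet in 0. 1c->1: ok.
All examples now run through 2 states with every (state, symbol) defined. Accept strings end in {1}, Reject strings end in {0}; accept={1}.

states=2 start=0 accept={1} delta: 0a->0 0b->0 0c->1 1a->1 1b->0 1c->1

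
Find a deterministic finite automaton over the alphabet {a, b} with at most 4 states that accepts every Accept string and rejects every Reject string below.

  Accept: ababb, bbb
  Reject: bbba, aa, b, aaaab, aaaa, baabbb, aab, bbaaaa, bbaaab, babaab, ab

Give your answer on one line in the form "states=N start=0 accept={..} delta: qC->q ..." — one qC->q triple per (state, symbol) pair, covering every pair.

states=4 start=0 accept={3} delta: 0a->0 0b->1 1a->1 1b->2 2a->0 2b->3 3a->0 3b->0

Grow the machine one transition at a time. Run the examples from 0; the earliest place one falls off (shortest prefix, ties alphabetical) gets sent to the lowest-numbered state that keeps every Accept/Reject pair distinguishable — a pair clashes when both reach the same state with identical unread suffix — and to a fresh state only if none does.
a: 0a undefined. 0a->0: ok.
b: 0b undefined. 0b->0: no, ababb/bbba meet in 0. Open state 1: 0b->1.
ba: 1a undefined. 1a->0: no, bbb/baabbb meet in 1 with "bb" left. 1a->1: ok.
bb: 1b undefined. 1b->0: no, ababb/bbba meet in 1. 1b->1: no, ababb/bbba meet in 1. Open state 2: 1b->2.
bba: 2a undefined. 2a->0: ok.
bbb: 2b undefined. 2b->0: no, ababb/bbba meet in 0. 2b->1: no, ababb/bbba meet in 1. 2b->2: no, ababb/baabbb meet in 2. Open state 3: 2b->3.
bbba: 3a undefined. 3a->0: ok.
baabbb: 3b undefined. 3b->0: ok.
All examples now run through 4 states with every (state, symbol) defined. Accept strings end in {3}, Reject strings end in {0,1}; accept={3}.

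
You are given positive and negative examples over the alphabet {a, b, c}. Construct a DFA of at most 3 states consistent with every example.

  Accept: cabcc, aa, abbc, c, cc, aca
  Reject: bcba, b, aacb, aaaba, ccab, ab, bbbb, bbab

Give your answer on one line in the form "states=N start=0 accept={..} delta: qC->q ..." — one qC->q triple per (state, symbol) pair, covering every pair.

Grow the machine one transition at a time. Run the examples from 0; the earliest place one falls off (shortest prefix, ties alphabetical) gets sent to the lowest-numbered state that keeps every Accept/Reject pair distinguishable — a pair clashes when both reach the same state with identical unread suffix — and to a fresh state only if none does.
a: 0a undefined. 0a->0: ok.
b: 0b undefined. 0b->0: no, aa/b meet in 0. Open state 1: 0b->1.
c: 0c undefined. 0c->0: ok.
bb: 1b undefined. 1b->0: no, aa/bbbb meet in 0. 1b->1: ok.
bc: 1c undefined. 1c->0: ok.
bba: 1a undefined. 1a->0: no, cabcc/bcba meet in 0. 1a->1: ok.
All examples now run through 2 states with every (state, symbol) defined. Accept strings end in {0}, Reject strings end in {1}; accept={0}.

states=2 start=0 accept={0} delta: 0a->0 0b->1 0c->0 1a->1 1b->1 1c->0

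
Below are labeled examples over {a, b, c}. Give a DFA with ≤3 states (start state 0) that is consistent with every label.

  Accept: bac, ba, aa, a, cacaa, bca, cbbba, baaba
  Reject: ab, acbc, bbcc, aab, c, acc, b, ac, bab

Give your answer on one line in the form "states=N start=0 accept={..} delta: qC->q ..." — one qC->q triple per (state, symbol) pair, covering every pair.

Fold the examples into a partial DFA from state 0: repeatedly fix the first undefined (state, symbol) met by the shortest-then-alphabetical prefix, trying targets in increasing order and rejecting any under which an Accept and a Reject string meet in one state with the same remainder; add a state when all current targets are rejected. Accepting states are where Accept strings end.
a: 0a undefined. 0a->0: ok.
b: 0b undefined. 0b->0: no, bac/c meet in 0 with "c" left. Open state 1: 0b->1.
c: 0c undefined. 0c->0: no, aa/c meet in 0. 0c->1: ok.
ba: 1a undefined. 1a->0: no, bac/ab meet in 1. 1a->1: no, bac/acc meet in 1 with "c" left. Open state 2: 1a->2.
bb: 1b undefined. 1b->0: ok.
bc: 1c undefined. 1c->0: no, aa/bbcc meet in 0. 1c->1: ok.
baa: 2a undefined. 2a->0: ok.
bab: 2b undefined. 2b->0: no, aa/bab meet in 0. 2b->1: ok.
bac: 2c undefined. 2c->0: ok.
All examples now run through 3 states with every (state, symbol) defined. Accept strings end in {0,2}, Reject strings end in {1}; accept={0,2}.

states=3 start=0 accept={0,2} delta: 0a->0 0b->1 0c->1 1a->2 1b->0 1c->1 2a->0 2b->1 2c->0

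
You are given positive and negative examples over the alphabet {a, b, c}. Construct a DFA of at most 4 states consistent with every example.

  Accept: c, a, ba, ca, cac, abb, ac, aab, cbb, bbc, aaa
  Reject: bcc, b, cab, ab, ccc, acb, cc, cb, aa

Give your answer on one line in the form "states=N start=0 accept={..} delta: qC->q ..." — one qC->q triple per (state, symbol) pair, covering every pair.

State merging on the prefix tree: take the shortest (then alphabetical) example prefix whose next move is undefined and point that move at state 0, else 1, else 2, ...; a target is out if some Accept/Reject pair would then sit in one state with the same input left (inseparable). If every existing state is out, open a new one.
a: 0a undefined. 0a->0: no, a/aa meet in 0. Open state 1: 0a->1.
b: 0b undefined. 0b->0: ok.
c: 0c undefined. 0c->0: no, c/bcc meet in 0. 0c->1: no, ca/aa meet in 1 with "a" left. Open state 2: 0c->2.
aa: 1a undefined. 1a->0: no, aab/b meet in 0. 1a->1: no, a/aa meet in 1. 1a->2: no, c/aa meet in 2. Open state 3: 1a->3.
ab: 1b undefined. 1b->0: no, abb/b meet in 0. 1b->1: no, a/ab meet in 1. 1b->2: no, c/ab meet in 2. 1b->3: ok.
ac: 1c undefined. 1c->0: no, ac/b meet in 0. 1c->1: ok.
ca: 2a undefined. 2a->0: no, ca/b meet in 0. 2a->1: ok.
cb: 2b undefined. 2b->0: no, cbb/b meet in 0. 2b->1: no, a/cb meet in 1. 2b->2: no, c/cb meet in 2. 2b->3: ok.
cc: 2c undefined. 2c->0: no, c/ccc meet in 2. 2c->1: no, a/bcc meet in 1. 2c->2: no, c/bcc meet in 2. 2c->3: ok.
aaa: 3a undefined. 3a->0: no, aaa/b meet in 0. 3a->1: ok.
aab: 3b undefined. 3b->0: no, abb/b meet in 0. 3b->1: ok.
ccc: 3c undefined. 3c->0: ok.
All examples now run through 4 states with every (state, symbol) defined. Accept strings end in {1,2}, Reject strings end in {0,3}; accept={1,2}.

states=4 start=0 accept={1,2} delta: 0a->1 0b->0 0c->2 1a->3 1b->3 1c->1 2a->1 2b->3 2c->3 3a->1 3b->1 3c->0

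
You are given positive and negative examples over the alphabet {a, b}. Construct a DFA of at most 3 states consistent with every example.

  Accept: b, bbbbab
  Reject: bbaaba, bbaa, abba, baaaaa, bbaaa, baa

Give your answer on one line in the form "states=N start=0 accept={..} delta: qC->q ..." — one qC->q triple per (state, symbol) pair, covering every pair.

Fold the examples into a partial DFA from state 0: repeatedly fix the first undefined (state, symbol) met by the shortest-then-alphabetical prefix, trying targets in increasing order and rejecting any under which an Accept and a Reject string meet in one state with the same remainder; add a state when all current targets are rejected. Accepting states are where Accept strings end.
a: 0a undefined. 0a->0: ok.
b: 0b undefined. 0b->0: no, b/bbaaba meet in 0. Open state 1: 0b->1.
ba: 1a undefined. 1a->0: ok.
bb: 1b undefined. 1b->0: ok.
All examples now run through 2 states with every (state, symbol) defined. Accept strings end in {1}, Reject strings end in {0}; accept={1}.

states=2 start=0 accept={1} delta: 0a->0 0b->1 1a->0 1b->0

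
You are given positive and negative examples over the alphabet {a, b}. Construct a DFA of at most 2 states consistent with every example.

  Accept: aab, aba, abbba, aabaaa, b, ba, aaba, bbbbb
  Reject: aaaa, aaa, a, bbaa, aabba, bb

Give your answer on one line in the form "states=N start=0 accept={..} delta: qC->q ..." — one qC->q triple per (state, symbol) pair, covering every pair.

Fold the examples into a partial DFA from state 0: repeatedly fix the first undefined (state, symbol) met by the shortest-then-alphabetical prefix, trying targets in increasing order and rejecting any under which an Accept and a Reject string meet in one state with the same remainder; add a state when all current targets are rejected. Accepting states are where Accept strings end.
a: 0a undefined. 0a->0: ok.
b: 0b undefined. 0b->0: no, aab/aaaa meet in 0. Open state 1: 0b->1.
ba: 1a undefined. 1a->0: no, aba/aaaa meet in 0. 1a->1: ok.
bb: 1b undefined. 1b->0: ok.
All examples now run through 2 states with every (state, symbol) defined. Accept strings end in {1}, Reject strings end in {0}; accept={1}.

states=2 start=0 accept={1} delta: 0a->0 0b->1 1a->1 1b->0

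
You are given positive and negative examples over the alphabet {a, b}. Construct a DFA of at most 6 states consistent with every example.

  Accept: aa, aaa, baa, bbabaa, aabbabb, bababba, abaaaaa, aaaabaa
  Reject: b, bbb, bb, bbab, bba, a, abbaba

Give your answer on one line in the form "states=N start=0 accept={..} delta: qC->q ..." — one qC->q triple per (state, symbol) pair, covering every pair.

states=4 start=0 accept={2} delta: 0a->1 0b->0 1a->2 1b->1 2a->2 2b->3 3a->1 3b->2

Fold the examples into a partial DFA from state 0: repeatedly fix the first undefined (state, symbol) met by the shortest-then-alphabetical prefix, trying targets in increasing order and rejecting any under which an Accept and a Reject string meet in one state with the same remainder; add a state when all current targets are rejected. Accepting states are where Accept strings end.
a: 0a undefined. 0a->0: no, aa/a meet in 0. Open state 1: 0a->1.
b: 0b undefined. 0b->0: ok.
aa: 1a undefined. 1a->0: no, aa/b meet in 0. 1a->1: no, aa/bba meet in 1. Open state 2: 1a->2.
ab: 1b undefined. 1b->0: no, bababba/bba meet in 1. 1b->1: ok.
aaa: 2a undefined. 2a->0: no, aaa/b meet in 0. 2a->1: no, aaa/bbab meet in 1. 2a->2: ok.
aab: 2b undefined. 2b->0: no, aabbabb/bbab meet in 1. 2b->1: no, aa/abbaba meet in 2. 2b->2: no, aa/abbaba meet in 2. Open state 3: 2b->3.
aabb: 3b undefined. 3b->0: no, aabbabb/bbab meet in 1. 3b->1: no, aabbabb/bbab meet in 1. 3b->2: ok.
aaaaba: 3a undefined. 3a->0: no, aaaabaa/bbab meet in 1. 3a->1: ok.
All examples now run through 4 states with every (state, symbol) defined. Accept strings end in {2}, Reject strings end in {0,1}; accept={2}.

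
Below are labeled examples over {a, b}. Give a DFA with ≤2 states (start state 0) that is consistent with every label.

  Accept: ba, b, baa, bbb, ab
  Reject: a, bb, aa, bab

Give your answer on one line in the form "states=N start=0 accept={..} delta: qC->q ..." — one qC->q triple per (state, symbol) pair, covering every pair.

states=2 start=0 accept={1} delta: 0a->0 0b->1 1a->1 1b->0

Fold the examples into a partial DFA from state 0: repeatedly fix the first undefined (state, symbol) met by the shortest-then-alphabetical prefix, trying targets in increasing order and rejecting any under which an Accept and a Reject string meet in one state with the same remainder; add a state when all current targets are rejected. Accepting states are where Accept strings end.
a: 0a undefined. 0a->0: ok.
b: 0b undefined. 0b->0: no, ba/a meet in 0. Open state 1: 0b->1.
ba: 1a undefined. 1a->0: no, ba/a meet in 0. 1a->1: ok.
bb: 1b undefined. 1b->0: ok.
All examples now run through 2 states with every (state, symbol) defined. Accept strings end in {1}, Reject strings end in {0}; accept={1}.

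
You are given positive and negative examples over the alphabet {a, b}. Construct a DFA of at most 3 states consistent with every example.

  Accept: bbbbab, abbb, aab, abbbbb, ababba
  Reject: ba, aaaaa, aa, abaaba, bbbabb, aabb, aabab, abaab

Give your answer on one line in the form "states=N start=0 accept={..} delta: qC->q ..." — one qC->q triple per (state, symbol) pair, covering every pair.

states=3 start=0 accept={1} delta: 0a->0 0b->1 1a->2 1b->0 2a->1 2b->2

Grow the machine one transition at a time. Run the examples from 0; the earliest place one falls off (shortest prefix, ties alphabetical) gets sent to the lowest-numbered state that keeps every Accept/Reject pair distinguishable — a pair clashes when both reach the same state with identical unread suffix — and to a fresh state only if none does.
a: 0a undefined. 0a->0: ok.
b: 0b undefined. 0b->0: no, bbbbab/ba meet in 0. Open state 1: 0b->1.
ba: 1a undefined. 1a->0: no, aab/aabab meet in 1. 1a->1: no, aab/ba meet in 1. Open state 2: 1a->2.
bb: 1b undefined. 1b->0: ok.
abaa: 2a undefined. 2a->0: no, bbbbab/abaab meet in 1. 2a->1: ok.
abab: 2b undefined. 2b->0: no, bbbbab/bbbabb meet in 1. 2b->1: no, bbbbab/aabab meet in 1. 2b->2: ok.
All examples now run through 3 states with every (state, symbol) defined. Accept strings end in {1}, Reject strings end in {0,2}; accept={1}.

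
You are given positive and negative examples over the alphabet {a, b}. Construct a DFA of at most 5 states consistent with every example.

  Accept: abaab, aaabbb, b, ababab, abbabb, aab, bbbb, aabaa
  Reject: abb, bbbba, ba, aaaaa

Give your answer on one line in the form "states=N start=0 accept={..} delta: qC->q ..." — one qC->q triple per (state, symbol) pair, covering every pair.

Fold the examples into a partial DFA from state 0: repeatedly fix the first undefined (state, symbol) met by the shortest-then-alphabetical prefix, trying targets in increasing order and rejecting any under which an Accept and a Reject string meet in one state with the same remainder; add a state when all current targets are rejected. Accepting states are where Accept strings end.
a: 0a undefined. 0a->0: ok.
b: 0b undefined. 0b->0: no, abaab/abb meet in 0. Open state 1: 0b->1.
ba: 1a undefined. 1a->0: no, aabaa/ba meet in 0. 1a->1: no, abaab/abb meet in 1 with "b" left. Open state 2: 1a->2.
bb: 1b undefined. 1b->0: no, abbabb/abb meet in 0. 1b->1: no, aaabbb/abb meet in 1. 1b->2: ok.
bbb: 2b undefined. 2b->0: no, aaabbb/aaaaa meet in 0. 2b->1: no, bbbb/abb meet in 2. 2b->2: no, aaabbb/abb meet in 2. Open state 3: 2b->3.
abaa: 2a undefined. 2a->0: no, abbabb/abb meet in 2. 2a->1: no, abaab/abb meet in 2. 2a->2: no, aabaa/abb meet in 2. 2a->3: ok.
bbbb: 3b undefined. 3b->0: no, abaab/bbbba meet in 0. 3b->1: no, abbabb/abb meet in 2. 3b->2: no, abaab/abb meet in 2. 3b->3: ok.
ababa: 3a undefined. 3a->0: ok.
All examples now run through 4 states with every (state, symbol) defined. Accept strings end in {1,3}, Reject strings end in {0,2}; accept={1,3}.

states=4 start=0 accept={1,3} delta: 0a->0 0b->1 1a->2 1b->2 2a->3 2b->3 3a->0 3b->3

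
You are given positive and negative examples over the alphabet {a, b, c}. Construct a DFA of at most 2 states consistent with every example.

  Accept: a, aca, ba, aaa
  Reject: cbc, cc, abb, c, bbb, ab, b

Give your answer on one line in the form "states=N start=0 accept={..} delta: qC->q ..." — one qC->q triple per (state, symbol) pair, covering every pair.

Grow the machine one transition at a time. Run the examples from 0; the earliest place one falls off (shortest prefix, ties alphabetical) gets sent to the lowest-numbered state that keeps every Accept/Reject pair distinguishable — a pair clashes when both reach the same state with identical unread suffix — and to a fresh state only if none does.
a: 0a undefined. 0a->0: ok.
b: 0b undefined. 0b->0: no, a/abb meet in 0. Open state 1: 0b->1.
c: 0c undefined. 0c->0: no, a/cc meet in 0. 0c->1: ok.
ba: 1a undefined. 1a->0: ok.
bb: 1b undefined. 1b->0: no, a/abb meet in 0. 1b->1: ok.
cc: 1c undefined. 1c->0: no, a/cbc meet in 0. 1c->1: ok.
All examples now run through 2 states with every (state, symbol) defined. Accept strings end in {0}, Reject strings end in {1}; accept={0}.

states=2 start=0 accept={0} delta: 0a->0 0b->1 0c->1 1a->0 1b->1 1c->1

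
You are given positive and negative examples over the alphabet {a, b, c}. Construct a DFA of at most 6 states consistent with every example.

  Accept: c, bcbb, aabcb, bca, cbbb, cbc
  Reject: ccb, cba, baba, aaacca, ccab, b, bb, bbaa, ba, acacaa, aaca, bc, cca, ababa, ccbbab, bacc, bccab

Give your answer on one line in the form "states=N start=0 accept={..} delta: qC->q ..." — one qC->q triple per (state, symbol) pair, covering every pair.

Grow the machine one transition at a time. Run the examples from 0; the earliest place one falls off (shortest prefix, ties alphabetical) gets sent to the lowest-numbered state that keeps every Accept/Reject pair distinguishable — a pair clashes when both reach the same state with identical unread suffix — and to a fresh state only if none does.
a: 0a undefined. 0a->0: ok.
b: 0b undefined. 0b->0: no, c/bc meet in 0 with "c" left. Open state 1: 0b->1.
c: 0c undefined. 0c->0: no, c/aaacca meet in 0. 0c->1: no, c/b meet in 1. Open state 2: 0c->2.
ba: 1a undefined. 1a->0: ok.
bb: 1b undefined. 1b->0: ok.
bc: 1c undefined. 1c->0: no, bcbb/baba meet in 0. 1c->1: no, bcbb/b meet in 1. 1c->2: no, c/bc meet in 2. Open state 3: 1c->3.
cb: 2b undefined. 2b->0: no, cbbb/cba meet in 0. 2b->1: no, cbbb/b meet in 1. 2b->2: no, cbc/bacc meet in 2 with "c" left. 2b->3: no, bca/cba meet in 3 with "a" left. Open state 4: 2b->4.
cc: 2c undefined. 2c->0: ok.
aca: 2a undefined. 2a->0: ok.
bca: 3a undefined. 3a->0: no, bca/baba meet in 0. 3a->1: no, bca/ccb meet in 1. 3a->2: ok.
bcb: 3b undefined. 3b->0: no, bcbb/ccb meet in 1. 3b->1: no, bcbb/baba meet in 0. 3b->2: ok.
bcc: 3c undefined. 3c->0: ok.
cba: 4a undefined. 4a->0: ok.
cbb: 4b undefined. 4b->0: no, cbbb/ccb meet in 1. 4b->1: no, cbbb/cba meet in 0. 4b->2: ok.
cbc: 4c undefined. 4c->0: no, cbc/cba meet in 0. 4c->1: no, cbc/ccb meet in 1. 4c->2: ok.
All examples now run through 5 states with every (state, symbol) defined. Accept strings end in {2,4}, Reject strings end in {0,1,3}; accept={2,4}.

states=5 start=0 accept={2,4} delta: 0a->0 0b->1 0c->2 1a->0 1b->0 1c->3 2a->0 2b->4 2c->0 3a->2 3b->2 3c->0 4a->0 4b->2 4c->2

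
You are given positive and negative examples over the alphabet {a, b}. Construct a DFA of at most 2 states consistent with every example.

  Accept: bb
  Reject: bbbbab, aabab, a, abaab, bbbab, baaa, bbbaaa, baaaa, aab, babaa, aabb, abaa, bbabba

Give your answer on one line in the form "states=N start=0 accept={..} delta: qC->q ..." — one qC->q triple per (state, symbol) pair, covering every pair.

states=2 start=0 accept={0} delta: 0a->1 0b->0 1a->1 1b->1

Fold the examples into a partial DFA from state 0: repeatedly fix the first undefined (state, symbol) met by the shortest-then-alphabetical prefix, trying targets in increasing order and rejecting any under which an Accept and a Reject string meet in one state with the same remainder; add a state when all current targets are rejected. Accepting states are where Accept strings end.
a: 0a undefined. 0a->0: no, bb/aabb meet in 0 with "bb" left. Open state 1: 0a->1.
b: 0b undefined. 0b->0: ok.
aa: 1a undefined. 1a->0: no, bb/baaaa meet in 0. 1a->1: ok.
ab: 1b undefined. 1b->0: no, bb/bbbbab meet in 0. 1b->1: ok.
All examples now run through 2 states with every (state, symbol) defined. Accept strings end in {0}, Reject strings end in {1}; accept={0}.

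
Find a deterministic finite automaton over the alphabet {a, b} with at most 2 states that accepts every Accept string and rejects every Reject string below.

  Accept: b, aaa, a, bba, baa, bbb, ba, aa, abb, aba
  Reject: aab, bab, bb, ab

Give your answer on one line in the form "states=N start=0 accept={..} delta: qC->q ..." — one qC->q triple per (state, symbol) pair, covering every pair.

states=2 start=0 accept={1} delta: 0a->1 0b->1 1a->1 1b->0

State merging on the prefix tree: take the shortest (then alphabetical) example prefix whose next move is undefined and point that move at state 0, else 1, else 2, ...; a target is out if some Accept/Reject pair would then sit in one state with the same input left (inseparable). If every existing state is out, open a new one.
a: 0a undefined. 0a->0: no, b/aab meet in 0 with "b" left. Open state 1: 0a->1.
b: 0b undefined. 0b->0: no, b/bb meet in 0. 0b->1: ok.
aa: 1a undefined. 1a->0: no, b/aab meet in 1. 1a->1: ok.
ab: 1b undefined. 1b->0: ok.
All examples now run through 2 states with every (state, symbol) defined. Accept strings end in {1}, Reject strings end in {0}; accept={1}.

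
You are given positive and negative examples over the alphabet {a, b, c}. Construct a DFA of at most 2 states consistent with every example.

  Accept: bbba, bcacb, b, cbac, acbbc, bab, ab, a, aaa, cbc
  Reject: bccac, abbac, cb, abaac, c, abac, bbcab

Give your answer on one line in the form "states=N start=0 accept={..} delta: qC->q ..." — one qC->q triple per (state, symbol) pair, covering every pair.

states=2 start=0 accept={0} delta: 0a->0 0b->0 0c->1 1a->1 1b->1 1c->0

Grow the machine one transition at a time. Run the examples from 0; the earliest place one falls off (shortest prefix, ties alphabetical) gets sent to the lowest-numbered state that keeps every Accept/Reject pair distinguishable — a pair clashes when both reach the same state with identical unread suffix — and to a fresh state only if none does.
a: 0a undefined. 0a->0: ok.
b: 0b undefined. 0b->0: ok.
c: 0c undefined. 0c->0: no, bbba/bccac meet in 0. Open state 1: 0c->1.
cb: 1b undefined. 1b->0: no, bbba/cb meet in 0. 1b->1: ok.
bca: 1a undefined. 1a->0: no, bbba/bbcab meet in 0. 1a->1: ok.
bcc: 1c undefined. 1c->0: ok.
All examples now run through 2 states with every (state, symbol) defined. Accept strings end in {0}, Reject strings end in {1}; accept={0}.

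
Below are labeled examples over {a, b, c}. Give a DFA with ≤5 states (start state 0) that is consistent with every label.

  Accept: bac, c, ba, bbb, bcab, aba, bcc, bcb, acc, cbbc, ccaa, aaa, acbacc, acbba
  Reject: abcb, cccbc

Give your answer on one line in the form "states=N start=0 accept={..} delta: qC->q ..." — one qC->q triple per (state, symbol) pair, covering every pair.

states=4 start=0 accept={0,1,2} delta: 0a->1 0b->0 0c->1 1a->0 1b->1 1c->2 2a->0 2b->3 2c->2 3a->0 3b->0 3c->3

Fold the examples into a partial DFA from state 0: repeatedly fix the first undefined (state, symbol) met by the shortest-then-alphabetical prefix, trying targets in increasing order and rejecting any under which an Accept and a Reject string meet in one state with the same remainder; add a state when all current targets are rejected. Accepting states are where Accept strings end.
a: 0a undefined. 0a->0: no, bcb/abcb meet in 0 with "bcb" left. Open state 1: 0a->1.
b: 0b undefined. 0b->0: ok.
c: 0c undefined. 0c->0: no, c/cccbc meet in 0. 0c->1: ok.
aa: 1a undefined. 1a->0: ok.
ab: 1b undefined. 1b->0: no, bbb/abcb meet in 0. 1b->1: ok.
ac: 1c undefined. 1c->0: no, bac/abcb meet in 0. 1c->1: no, bac/abcb meet in 1. Open state 2: 1c->2.
acb: 2b undefined. 2b->0: no, bbb/abcb meet in 0. 2b->1: no, c/abcb meet in 1. 2b->2: no, bac/abcb meet in 2. Open state 3: 2b->3.
acc: 2c undefined. 2c->0: no, c/cccbc meet in 1. 2c->1: no, bac/cccbc meet in 2. 2c->2: ok.
cca: 2a undefined. 2a->0: ok.
acba: 3a undefined. 3a->0: ok.
acbb: 3b undefined. 3b->0: ok.
cccbc: 3c undefined. 3c->0: no, bbb/cccbc meet in 0. 3c->1: no, c/cccbc meet in 1. 3c->2: no, bac/cccbc meet in 2. 3c->3: ok.
All examples now run through 4 states with every (state, symbol) defined. Accept strings end in {0,1,2}, Reject strings end in {3}; accept={0,1,2}.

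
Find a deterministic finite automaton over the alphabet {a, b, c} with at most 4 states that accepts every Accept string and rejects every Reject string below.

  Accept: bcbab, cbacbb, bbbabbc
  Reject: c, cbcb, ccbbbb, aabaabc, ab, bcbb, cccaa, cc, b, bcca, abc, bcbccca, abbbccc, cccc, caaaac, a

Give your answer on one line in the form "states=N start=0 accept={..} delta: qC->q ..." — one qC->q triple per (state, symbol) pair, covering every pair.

states=3 start=0 accept={2} delta: 0a->0 0b->1 0c->0 1a->2 1b->0 1c->0 2a->0 2b->2 2c->2

State merging on the prefix tree: take the shortest (then alphabetical) example prefix whose next move is undefined and point that move at state 0, else 1, else 2, ...; a target is out if some Accept/Reject pair would then sit in one state with the same input left (inseparable). If every existing state is out, open a new one.
a: 0a undefined. 0a->0: ok.
b: 0b undefined. 0b->0: no, bbbabbc/c meet in 0 with "c" left. Open state 1: 0b->1.
c: 0c undefined. 0c->0: ok.
bb: 1b undefined. 1b->0: ok.
bc: 1c undefined. 1c->0: ok.
cba: 1a undefined. 1a->0: no, bcbab/cbcb meet in 1. 1a->1: no, bcbab/c meet in 0. Open state 2: 1a->2.
cbac: 2c undefined. 2c->0: no, cbacbb/c meet in 0. 2c->1: no, cbacbb/cbcb meet in 1. 2c->2: ok.
aabaa: 2a undefined. 2a->0: ok.
bbbab: 2b undefined. 2b->0: no, bcbab/c meet in 0. 2b->1: no, bcbab/cbcb meet in 1. 2b->2: ok.
All examples now run through 3 states with every (state, symbol) defined. Accept strings end in {2}, Reject strings end in {0,1}; accept={2}.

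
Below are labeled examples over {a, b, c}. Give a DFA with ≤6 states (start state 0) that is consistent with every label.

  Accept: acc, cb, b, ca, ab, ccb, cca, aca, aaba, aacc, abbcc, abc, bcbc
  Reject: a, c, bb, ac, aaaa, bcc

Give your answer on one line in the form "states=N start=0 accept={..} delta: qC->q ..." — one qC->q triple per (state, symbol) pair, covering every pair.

Grow the machine one transition at a time. Run the examples from 0; the earliest place one falls off (shortest prefix, ties alphabetical) gets sent to the lowest-numbered state that keeps every Accept/Reject pair distinguishable — a pair clashes when both reach the same state with identical unread suffix — and to a fresh state only if none does.
a: 0a undefined. 0a->0: ok.
b: 0b undefined. 0b->0: no, acc/bcc meet in 0 with "cc" left. Open state 1: 0b->1.
c: 0c undefined. 0c->0: no, acc/a meet in 0. 0c->1: no, cb/bb meet in 1 with "b" left. Open state 2: 0c->2.
bb: 1b undefined. 1b->0: ok.
bc: 1c undefined. 1c->0: no, abc/a meet in 0. 1c->1: no, b/bcc meet in 1. 1c->2: no, acc/bcc meet in 2 with "c" left. Open state 3: 1c->3.
ca: 2a undefined. 2a->0: no, ca/a meet in 0. 2a->1: ok.
cb: 2b undefined. 2b->0: no, cb/a meet in 0. 2b->1: ok.
cc: 2c undefined. 2c->0: no, acc/a meet in 0. 2c->1: no, ccb/a meet in 0. 2c->2: no, acc/c meet in 2. 2c->3: ok.
bcb: 3b undefined. 3b->0: no, ccb/a meet in 0. 3b->1: ok.
bcc: 3c undefined. 3c->0: ok.
cca: 3a undefined. 3a->0: no, cca/a meet in 0. 3a->1: ok.
aaba: 1a undefined. 1a->0: no, aaba/a meet in 0. 1a->1: ok.
All examples now run through 4 states with every (state, symbol) defined. Accept strings end in {1,3}, Reject strings end in {0,2}; accept={1,3}.

states=4 start=0 accept={1,3} delta: 0a->0 0b->1 0c->2 1a->1 1b->0 1c->3 2a->1 2b->1 2c->3 3a->1 3b->1 3c->0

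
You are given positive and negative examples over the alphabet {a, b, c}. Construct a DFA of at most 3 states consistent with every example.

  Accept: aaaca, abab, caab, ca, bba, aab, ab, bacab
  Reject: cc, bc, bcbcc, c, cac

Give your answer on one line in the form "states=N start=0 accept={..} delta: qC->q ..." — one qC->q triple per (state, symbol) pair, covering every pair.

Fold the examples into a partial DFA from state 0: repeatedly fix the first undefined (state, symbol) met by the shortest-then-alphabetical prefix, trying targets in increasing order and rejecting any under which an Accept and a Reject string meet in one state with the same remainder; add a state when all current targets are rejected. Accepting states are where Accept strings end.
a: 0a undefined. 0a->0: ok.
b: 0b undefined. 0b->0: ok.
c: 0c undefined. 0c->0: no, aaaca/cc meet in 0. Open state 1: 0c->1.
ca: 1a undefined. 1a->0: ok.
cc: 1c undefined. 1c->0: no, aaaca/cc meet in 0. 1c->1: ok.
bcb: 1b undefined. 1b->0: ok.
All examples now run through 2 states with every (state, symbol) defined. Accept strings end in {0}, Reject strings end in {1}; accept={0}.

states=2 start=0 accept={0} delta: 0a->0 0b->0 0c->1 1a->0 1b->0 1c->1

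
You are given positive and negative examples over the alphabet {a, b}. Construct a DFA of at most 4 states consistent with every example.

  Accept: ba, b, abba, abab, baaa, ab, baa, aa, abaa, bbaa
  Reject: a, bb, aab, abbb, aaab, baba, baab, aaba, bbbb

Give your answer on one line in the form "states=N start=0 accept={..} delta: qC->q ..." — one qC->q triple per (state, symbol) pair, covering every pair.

states=4 start=0 accept={0,2} delta: 0a->1 0b->2 1a->2 1b->0 2a->2 2b->3 3a->1 3b->2

State merging on the prefix tree: take the shortest (then alphabetical) example prefix whose next move is undefined and point that move at state 0, else 1, else 2, ...; a target is out if some Accept/Reject pair would then sit in one state with the same input left (inseparable). If every existing state is out, open a new one.
a: 0a undefined. 0a->0: no, ba/aaba meet in 0 with "ba" left. Open state 1: 0a->1.
b: 0b undefined. 0b->0: no, ba/a meet in 1. 0b->1: no, b/a meet in 1. Open state 2: 0b->2.
aa: 1a undefined. 1a->0: no, ba/aaba meet in 2 with "a" left. 1a->1: no, ab/aab meet in 1 with "b" left. 1a->2: ok.
ab: 1b undefined. 1b->0: ok.
ba: 2a undefined. 2a->0: no, ba/baba meet in 0. 2a->1: no, ba/a meet in 1. 2a->2: ok.
bb: 2b undefined. 2b->0: no, abab/bb meet in 0. 2b->1: no, ba/baba meet in 2. 2b->2: no, ba/bb meet in 2. Open state 3: 2b->3.
bba: 3a undefined. 3a->0: no, abab/baba meet in 0. 3a->1: ok.
bbb: 3b undefined. 3b->0: no, ba/bbbb meet in 2. 3b->1: no, abab/bbbb meet in 0. 3b->2: ok.
All examples now run through 4 states with every (state, symbol) defined. Accept strings end in {0,2}, Reject strings end in {1,3}; accept={0,2}.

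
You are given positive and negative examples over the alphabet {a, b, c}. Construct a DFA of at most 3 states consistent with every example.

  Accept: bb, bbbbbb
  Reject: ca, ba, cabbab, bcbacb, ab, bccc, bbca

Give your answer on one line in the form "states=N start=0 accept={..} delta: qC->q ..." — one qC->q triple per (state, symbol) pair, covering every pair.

Grow the machine one transition at a time. Run the examples from 0; the earliest place one falls off (shortest prefix, ties alphabetical) gets sent to the lowest-numbered state that keeps every Accept/Reject pair distinguishable — a pair clashes when both reach the same state with identical unread suffix — and to a fresh state only if none does.
a: 0a undefined. 0a->0: ok.
b: 0b undefined. 0b->0: no, bb/ba meet in 0. Open state 1: 0b->1.
c: 0c undefined. 0c->0: ok.
ba: 1a undefined. 1a->0: ok.
bb: 1b undefined. 1b->0: no, bb/ca meet in 0. 1b->1: no, bb/cabbab meet in 1. Open state 2: 1b->2.
bc: 1c undefined. 1c->0: ok.
bbb: 2b undefined. 2b->0: no, bbbbbb/ca meet in 0. 2b->1: ok.
bbc: 2c undefined. 2c->0: ok.
cabba: 2a undefined. 2a->0: ok.
All examples now run through 3 states with every (state, symbol) defined. Accept strings end in {2}, Reject strings end in {0,1}; accept={2}.

states=3 start=0 accept={2} delta: 0a->0 0b->1 0c->0 1a->0 1b->2 1c->0 2a->0 2b->1 2c->0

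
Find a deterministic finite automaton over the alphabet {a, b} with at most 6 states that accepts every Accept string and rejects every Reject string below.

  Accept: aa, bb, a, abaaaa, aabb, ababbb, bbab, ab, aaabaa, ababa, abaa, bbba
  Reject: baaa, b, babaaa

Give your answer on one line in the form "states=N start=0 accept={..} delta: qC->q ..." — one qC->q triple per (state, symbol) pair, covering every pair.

states=4 start=0 accept={0,1,3} delta: 0a->1 0b->2 1a->0 1b->0 2a->2 2b->3 3a->2 3b->0

Fold the examples into a partial DFA from state 0: repeatedly fix the first undefined (state, symbol) met by the shortest-then-alphabetical prefix, trying targets in increasing order and rejecting any under which an Accept and a Reject string meet in one state with the same remainder; add a state when all current targets are rejected. Accepting states are where Accept strings end.
a: 0a undefined. 0a->0: no, ab/b meet in 0 with "b" left. Open state 1: 0a->1.
b: 0b undefined. 0b->0: no, bb/b meet in 0. 0b->1: no, a/b meet in 1. Open state 2: 0b->2.
aa: 1a undefined. 1a->0: ok.
ab: 1b undefined. 1b->0: ok.
ba: 2a undefined. 2a->0: no, aa/baaa meet in 0. 2a->1: no, a/baaa meet in 1. 2a->2: ok.
bb: 2b undefined. 2b->0: no, a/babaaa meet in 1. 2b->1: no, aa/babaaa meet in 0. 2b->2: no, bb/baaa meet in 2. Open state 3: 2b->3.
bba: 3a undefined. 3a->0: no, aa/babaaa meet in 0. 3a->1: no, a/babaaa meet in 1. 3a->2: ok.
bbb: 3b undefined. 3b->0: ok.
All examples now run through 4 states with every (state, symbol) defined. Accept strings end in {0,1,3}, Reject strings end in {2}; accept={0,1,3}.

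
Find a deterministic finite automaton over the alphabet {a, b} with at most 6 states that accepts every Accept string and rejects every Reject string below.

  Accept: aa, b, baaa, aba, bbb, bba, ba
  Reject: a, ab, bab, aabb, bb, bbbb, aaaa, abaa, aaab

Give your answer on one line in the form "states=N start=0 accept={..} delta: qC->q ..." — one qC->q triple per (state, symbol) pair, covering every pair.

Grow the machine one transition at a time. Run the examples from 0; the earliest place one falls off (shortest prefix, ties alphabetical) gets sent to the lowest-numbered state that keeps every Accept/Reject pair distinguishable — a pair clashes when both reach the same state with identical unread suffix — and to a fresh state only if none does.
a: 0a undefined. 0a->0: no, aa/a meet in 0. Open state 1: 0a->1.
b: 0b undefined. 0b->0: no, b/bb meet in 0. 0b->1: no, b/a meet in 1. Open state 2: 0b->2.
aa: 1a undefined. 1a->0: no, aa/aaaa meet in 0. 1a->1: no, aa/a meet in 1. 1a->2: no, bbb/aabb meet in 2 with "bb" left. Open state 3: 1a->3.
ab: 1b undefined. 1b->0: no, aa/abaa meet in 3. 1b->1: ok.
ba: 2a undefined. 2a->0: no, b/bab meet in 2. 2a->1: no, baaa/abaa meet in 3 with "a" left. 2a->2: ok.
bb: 2b undefined. 2b->0: no, bba/a meet in 1. 2b->1: no, bbb/a meet in 1. 2b->2: no, b/bab meet in 2. 2b->3: no, aa/bab meet in 3. Open state 4: 2b->4.
aaa: 3a undefined. 3a->0: no, b/aaab meet in 2. 3a->1: no, aa/aaaa meet in 3. 3a->2: no, b/aaaa meet in 2. 3a->3: no, aa/aaaa meet in 3. 3a->4: no, bbb/aaab meet in 4 with "b" left. Open state 5: 3a->5.
aab: 3b undefined. 3b->0: no, b/aabb meet in 2. 3b->1: ok.
bba: 4a undefined. 4a->0: ok.
bbb: 4b undefined. 4b->0: no, b/bbbb meet in 2. 4b->1: no, bbb/a meet in 1. 4b->2: ok.
aaaa: 5a undefined. 5a->0: no, bba/aaaa meet in 0. 5a->1: ok.
aaab: 5b undefined. 5b->0: no, bba/aaab meet in 0. 5b->1: ok.
All examples now run through 6 states with every (state, symbol) defined. Accept strings end in {0,2,3}, Reject strings end in {1,4,5}; accept={0,2,3}.

states=6 start=0 accept={0,2,3} delta: 0a->1 0b->2 1a->3 1b->1 2a->2 2b->4 3a->5 3b->1 4a->0 4b->2 5a->1 5b->1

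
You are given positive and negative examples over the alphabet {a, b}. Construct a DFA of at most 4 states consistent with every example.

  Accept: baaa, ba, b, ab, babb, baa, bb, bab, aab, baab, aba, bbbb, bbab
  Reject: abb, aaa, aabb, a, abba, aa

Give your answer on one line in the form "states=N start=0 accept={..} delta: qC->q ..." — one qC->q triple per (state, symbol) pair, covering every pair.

State merging on the prefix tree: take the shortest (then alphabetical) example prefix whose next move is undefined and point that move at state 0, else 1, else 2, ...; a target is out if some Accept/Reject pair would then sit in one state with the same input left (inseparable). If every existing state is out, open a new one.
a: 0a undefined. 0a->0: no, bb/abb meet in 0 with "bb" left. Open state 1: 0a->1.
b: 0b undefined. 0b->0: no, baaa/aaa meet in 1 with "aa" left. 0b->1: no, ba/aa meet in 1 with "a" left. Open state 2: 0b->2.
aa: 1a undefined. 1a->0: no, bb/aabb meet in 2 with "b" left. 1a->1: ok.
ab: 1b undefined. 1b->0: no, ba/abba meet in 2 with "a" left. 1b->1: no, ab/abb meet in 1. 1b->2: no, bb/abb meet in 2 with "b" left. Open state 3: 1b->3.
ba: 2a undefined. 2a->0: no, baaa/aaa meet in 1. 2a->1: no, baaa/aaa meet in 1. 2a->2: ok.
bb: 2b undefined. 2b->0: ok.
aba: 3a undefined. 3a->0: ok.
abb: 3b undefined. 3b->0: no, bb/abb meet in 0. 3b->1: ok.
All examples now run through 4 states with every (state, symbol) defined. Accept strings end in {0,2,3}, Reject strings end in {1}; accept={0,2,3}.

states=4 start=0 accept={0,2,3} delta: 0a->1 0b->2 1a->1 1b->3 2a->2 2b->0 3a->0 3b->1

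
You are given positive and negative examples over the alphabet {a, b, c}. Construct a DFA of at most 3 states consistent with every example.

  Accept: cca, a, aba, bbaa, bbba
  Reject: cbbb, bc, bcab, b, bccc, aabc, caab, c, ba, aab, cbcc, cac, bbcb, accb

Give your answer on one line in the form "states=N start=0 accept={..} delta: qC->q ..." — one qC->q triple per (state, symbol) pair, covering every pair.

State merging on the prefix tree: take the shortest (then alphabetical) example prefix whose next move is undefined and point that move at state 0, else 1, else 2, ...; a target is out if some Accept/Reject pair would then sit in one state with the same input left (inseparable). If every existing state is out, open a new one.
a: 0a undefined. 0a->0: no, aba/ba meet in 0 with "ba" left. Open state 1: 0a->1.
b: 0b undefined. 0b->0: no, a/ba meet in 1. 0b->1: no, a/b meet in 1. Open state 2: 0b->2.
c: 0c undefined. 0c->0: ok.
aa: 1a undefined. 1a->0: ok.
ab: 1b undefined. 1b->0: ok.
ac: 1c undefined. 1c->0: ok.
ba: 2a undefined. 2a->0: ok.
bb: 2b undefined. 2b->0: no, bbaa/c meet in 0. 2b->1: ok.
bc: 2c undefined. 2c->0: ok.
All examples now run through 3 states with every (state, symbol) defined. Accept strings end in {1}, Reject strings end in {0,2}; accept={1}.

states=3 start=0 accept={1} delta: 0a->1 0b->2 0c->0 1a->0 1b->0 1c->0 2a->0 2b->1 2c->0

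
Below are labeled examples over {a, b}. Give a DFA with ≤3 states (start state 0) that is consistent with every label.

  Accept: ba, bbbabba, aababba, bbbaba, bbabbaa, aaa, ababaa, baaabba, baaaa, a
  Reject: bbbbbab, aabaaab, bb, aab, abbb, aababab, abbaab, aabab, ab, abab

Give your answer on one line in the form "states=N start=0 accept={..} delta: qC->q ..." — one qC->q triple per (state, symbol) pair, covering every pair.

states=2 start=0 accept={0} delta: 0a->0 0b->1 1a->0 1b->1

State merging on the prefix tree: take the shortest (then alphabetical) example prefix whose next move is undefined and point that move at state 0, else 1, else 2, ...; a target is out if some Accept/Reject pair would then sit in one state with the same input left (inseparable). If every existing state is out, open a new one.
a: 0a undefined. 0a->0: ok.
b: 0b undefined. 0b->0: no, ba/bbbbbab meet in 0. Open state 1: 0b->1.
ba: 1a undefined. 1a->0: ok.
bb: 1b undefined. 1b->0: no, ba/bb meet in 0. 1b->1: ok.
All examples now run through 2 states with every (state, symbol) defined. Accept strings end in {0}, Reject strings end in {1}; accept={0}.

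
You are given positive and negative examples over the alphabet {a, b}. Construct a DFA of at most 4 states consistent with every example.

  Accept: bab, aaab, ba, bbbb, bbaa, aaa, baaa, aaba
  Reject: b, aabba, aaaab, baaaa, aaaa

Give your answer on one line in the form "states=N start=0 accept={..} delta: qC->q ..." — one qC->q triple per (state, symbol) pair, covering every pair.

states=3 start=0 accept={1} delta: 0a->1 0b->2 1a->0 1b->1 2a->1 2b->1

Fold the examples into a partial DFA from state 0: repeatedly fix the first undefined (state, symbol) met by the shortest-then-alphabetical prefix, trying targets in increasing order and rejecting any under which an Accept and a Reject string meet in one state with the same remainder; add a state when all current targets are rejected. Accepting states are where Accept strings end.
a: 0a undefined. 0a->0: no, aaab/b meet in 0 with "b" left. Open state 1: 0a->1.
b: 0b undefined. 0b->0: no, bbbb/b meet in 0. 0b->1: no, baaa/aaaa meet in 1 with "aaa" left. Open state 2: 0b->2.
aa: 1a undefined. 1a->0: ok.
ba: 2a undefined. 2a->0: no, bab/b meet in 2. 2a->1: ok.
bb: 2b undefined. 2b->0: no, ba/aabba meet in 1. 2b->1: ok.
bab: 1b undefined. 1b->0: no, bab/aabba meet in 0. 1b->1: ok.
All examples now run through 3 states with every (state, symbol) defined. Accept strings end in {1}, Reject strings end in {0,2}; accept={1}.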